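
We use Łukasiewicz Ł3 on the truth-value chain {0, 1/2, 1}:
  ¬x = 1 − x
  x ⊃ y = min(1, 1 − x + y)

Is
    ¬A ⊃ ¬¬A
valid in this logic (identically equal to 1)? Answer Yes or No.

No

Counterexample: take A = 0.
¬A = ¬0 = 1
¬A = ¬0 = 1
¬¬A = ¬1 = 0
¬A ⊃ ¬¬A = 1 ⊃ 0 = 0
This gives 0 ≠ 1.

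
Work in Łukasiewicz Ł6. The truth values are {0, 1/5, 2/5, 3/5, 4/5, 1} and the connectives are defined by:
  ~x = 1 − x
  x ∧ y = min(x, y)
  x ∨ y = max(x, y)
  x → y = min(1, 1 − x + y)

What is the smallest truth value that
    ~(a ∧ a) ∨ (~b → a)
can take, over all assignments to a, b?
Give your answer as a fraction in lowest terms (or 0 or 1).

3/5

Take a = 2/5, b = 0:
a ∧ a = 2/5 ∧ 2/5 = 2/5
~(a ∧ a) = ~2/5 = 3/5
~b = ~0 = 1
~b → a = 1 → 2/5 = 2/5
~(a ∧ a) ∨ (~b → a) = 3/5 ∨ 2/5 = 3/5
No assignment yields a value below 3/5, so this is the minimum.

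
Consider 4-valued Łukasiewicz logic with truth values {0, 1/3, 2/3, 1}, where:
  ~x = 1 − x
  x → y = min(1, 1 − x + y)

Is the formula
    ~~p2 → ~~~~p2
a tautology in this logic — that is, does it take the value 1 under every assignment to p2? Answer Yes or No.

p2 = 0 ↦ 1
p2 = 1/3 ↦ 1
p2 = 2/3 ↦ 1
p2 = 1 ↦ 1
Every assignment gives a value ≥ 1.

Yes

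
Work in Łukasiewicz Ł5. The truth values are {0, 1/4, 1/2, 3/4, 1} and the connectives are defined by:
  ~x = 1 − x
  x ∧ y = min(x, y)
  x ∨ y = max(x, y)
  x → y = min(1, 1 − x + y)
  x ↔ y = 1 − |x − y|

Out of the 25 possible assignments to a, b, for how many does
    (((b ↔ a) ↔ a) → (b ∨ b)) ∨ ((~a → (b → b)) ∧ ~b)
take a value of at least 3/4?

24

value 1: 22 assignments (counts)
value 3/4: 2 assignments (counts)
value 1/2: 1 assignment
So 24 of the 25 assignments meet the threshold.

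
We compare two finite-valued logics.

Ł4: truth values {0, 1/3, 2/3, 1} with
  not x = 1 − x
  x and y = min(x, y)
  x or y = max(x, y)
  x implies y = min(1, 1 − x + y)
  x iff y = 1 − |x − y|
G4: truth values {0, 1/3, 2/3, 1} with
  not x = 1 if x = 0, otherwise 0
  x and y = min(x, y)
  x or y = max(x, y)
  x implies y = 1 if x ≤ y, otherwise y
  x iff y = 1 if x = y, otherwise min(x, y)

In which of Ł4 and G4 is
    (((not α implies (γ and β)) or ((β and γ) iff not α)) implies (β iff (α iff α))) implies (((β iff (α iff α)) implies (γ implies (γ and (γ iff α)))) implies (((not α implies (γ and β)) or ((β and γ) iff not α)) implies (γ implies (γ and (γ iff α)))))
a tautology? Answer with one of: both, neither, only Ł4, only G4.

both

In Ł4: every assignment gives 1 — tautology.
In G4: every assignment gives 1 — tautology.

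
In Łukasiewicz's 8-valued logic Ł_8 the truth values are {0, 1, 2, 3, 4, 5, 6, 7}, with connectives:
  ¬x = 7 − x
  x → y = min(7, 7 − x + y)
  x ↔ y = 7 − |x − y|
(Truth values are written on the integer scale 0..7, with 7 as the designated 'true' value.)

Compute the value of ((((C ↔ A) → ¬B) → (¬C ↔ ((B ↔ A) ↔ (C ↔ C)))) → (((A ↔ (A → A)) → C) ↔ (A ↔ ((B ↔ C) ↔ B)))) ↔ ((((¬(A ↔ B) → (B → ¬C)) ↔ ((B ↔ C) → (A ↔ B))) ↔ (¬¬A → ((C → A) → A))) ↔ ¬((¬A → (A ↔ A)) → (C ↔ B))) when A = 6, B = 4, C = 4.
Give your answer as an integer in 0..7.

2

C ↔ A = 4 ↔ 6 = 5
¬B = ¬4 = 3
(C ↔ A) → ¬B = 5 → 3 = 5
¬C = ¬4 = 3
B ↔ A = 4 ↔ 6 = 5
C ↔ C = 4 ↔ 4 = 7
(B ↔ A) ↔ (C ↔ C) = 5 ↔ 7 = 5
¬C ↔ ((B ↔ A) ↔ (C ↔ C)) = 3 ↔ 5 = 5
((C ↔ A) → ¬B) → (¬C ↔ ((B ↔ A) ↔ (C ↔ C))) = 5 → 5 = 7
A → A = 6 → 6 = 7
A ↔ (A → A) = 6 ↔ 7 = 6
(A ↔ (A → A)) → C = 6 → 4 = 5
B ↔ C = 4 ↔ 4 = 7
(B ↔ C) ↔ B = 7 ↔ 4 = 4
A ↔ ((B ↔ C) ↔ B) = 6 ↔ 4 = 5
((A ↔ (A → A)) → C) ↔ (A ↔ ((B ↔ C) ↔ B)) = 5 ↔ 5 = 7
(((C ↔ A) → ¬B) → (¬C ↔ ((B ↔ A) ↔ (C ↔ C)))) → (((A ↔ (A → A)) → C) ↔ (A ↔ ((B ↔ C) ↔ B))) = 7 → 7 = 7
A ↔ B = 6 ↔ 4 = 5
¬(A ↔ B) = ¬5 = 2
¬C = ¬4 = 3
B → ¬C = 4 → 3 = 6
¬(A ↔ B) → (B → ¬C) = 2 → 6 = 7
B ↔ C = 4 ↔ 4 = 7
A ↔ B = 6 ↔ 4 = 5
(B ↔ C) → (A ↔ B) = 7 → 5 = 5
(¬(A ↔ B) → (B → ¬C)) ↔ ((B ↔ C) → (A ↔ B)) = 7 ↔ 5 = 5
¬A = ¬6 = 1
¬¬A = ¬1 = 6
C → A = 4 → 6 = 7
(C → A) → A = 7 → 6 = 6
¬¬A → ((C → A) → A) = 6 → 6 = 7
((¬(A ↔ B) → (B → ¬C)) ↔ ((B ↔ C) → (A ↔ B))) ↔ (¬¬A → ((C → A) → A)) = 5 ↔ 7 = 5
¬A = ¬6 = 1
A ↔ A = 6 ↔ 6 = 7
¬A → (A ↔ A) = 1 → 7 = 7
C ↔ B = 4 ↔ 4 = 7
(¬A → (A ↔ A)) → (C ↔ B) = 7 → 7 = 7
¬((¬A → (A ↔ A)) → (C ↔ B)) = ¬7 = 0
(((¬(A ↔ B) → (B → ¬C)) ↔ ((B ↔ C) → (A ↔ B))) ↔ (¬¬A → ((C → A) → A))) ↔ ¬((¬A → (A ↔ A)) → (C ↔ B)) = 5 ↔ 0 = 2
((((C ↔ A) → ¬B) → (¬C ↔ ((B ↔ A) ↔ (C ↔ C)))) → (((A ↔ (A → A)) → C) ↔ (A ↔ ((B ↔ C) ↔ B)))) ↔ ((((¬(A ↔ B) → (B → ¬C)) ↔ ((B ↔ C) → (A ↔ B))) ↔ (¬¬A → ((C → A) → A))) ↔ ¬((¬A → (A ↔ A)) → (C ↔ B))) = 7 ↔ 2 = 2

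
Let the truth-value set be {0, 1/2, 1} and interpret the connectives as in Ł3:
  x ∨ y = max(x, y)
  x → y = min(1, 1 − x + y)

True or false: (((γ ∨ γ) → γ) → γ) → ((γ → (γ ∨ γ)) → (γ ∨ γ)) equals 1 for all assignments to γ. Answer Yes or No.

Yes

γ = 0 ↦ 1
γ = 1/2 ↦ 1
γ = 1 ↦ 1
Every assignment gives a value ≥ 1.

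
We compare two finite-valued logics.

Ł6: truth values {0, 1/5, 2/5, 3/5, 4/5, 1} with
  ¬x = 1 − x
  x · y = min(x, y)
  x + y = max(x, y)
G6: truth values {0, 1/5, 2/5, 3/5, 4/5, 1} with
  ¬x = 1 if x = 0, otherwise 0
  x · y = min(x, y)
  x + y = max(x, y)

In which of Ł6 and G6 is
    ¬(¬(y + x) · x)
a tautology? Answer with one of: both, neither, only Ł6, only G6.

only G6

In Ł6: at x = 1/5, y = 0 the value is 4/5 — not a tautology.
In G6: every assignment gives 1 — tautology.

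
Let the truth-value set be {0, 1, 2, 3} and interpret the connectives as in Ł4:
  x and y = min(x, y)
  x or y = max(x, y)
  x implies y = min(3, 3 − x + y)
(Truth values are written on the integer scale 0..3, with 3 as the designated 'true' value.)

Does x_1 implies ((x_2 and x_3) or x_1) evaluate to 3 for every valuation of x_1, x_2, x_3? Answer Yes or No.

At x_1 = 3, x_2 = 1, x_3 = 2, for instance:
x_2 and x_3 = 1 and 2 = 1
(x_2 and x_3) or x_1 = 1 or 3 = 3
x_1 implies ((x_2 and x_3) or x_1) = 3 implies 3 = 3
and checking the remaining 63 assignments likewise gives ≥ 3 in every case.

Yes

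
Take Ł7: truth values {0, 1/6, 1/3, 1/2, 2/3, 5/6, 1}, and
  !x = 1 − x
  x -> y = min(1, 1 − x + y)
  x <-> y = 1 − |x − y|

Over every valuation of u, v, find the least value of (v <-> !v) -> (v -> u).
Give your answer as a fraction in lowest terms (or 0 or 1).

1/2

Take u = 0, v = 1/2:
!v = !1/2 = 1/2
v <-> !v = 1/2 <-> 1/2 = 1
v -> u = 1/2 -> 0 = 1/2
(v <-> !v) -> (v -> u) = 1 -> 1/2 = 1/2
No assignment yields a value below 1/2, so this is the minimum.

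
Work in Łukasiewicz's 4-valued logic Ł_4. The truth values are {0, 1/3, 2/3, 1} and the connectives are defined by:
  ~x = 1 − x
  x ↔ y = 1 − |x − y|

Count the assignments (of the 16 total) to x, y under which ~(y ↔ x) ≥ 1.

2

x = 0, y = 0 ↦ 0  <
x = 0, y = 1/3 ↦ 1/3  <
x = 0, y = 2/3 ↦ 2/3  <
x = 0, y = 1 ↦ 1  ≥
x = 1/3, y = 0 ↦ 1/3  <
x = 1/3, y = 1/3 ↦ 0  <
x = 1/3, y = 2/3 ↦ 1/3  <
x = 1/3, y = 1 ↦ 2/3  <
x = 2/3, y = 0 ↦ 2/3  <
x = 2/3, y = 1/3 ↦ 1/3  <
x = 2/3, y = 2/3 ↦ 0  <
x = 2/3, y = 1 ↦ 1/3  <
x = 1, y = 0 ↦ 1  ≥
x = 1, y = 1/3 ↦ 2/3  <
x = 1, y = 2/3 ↦ 1/3  <
x = 1, y = 1 ↦ 0  <
So 2 of the 16 assignments meet the threshold.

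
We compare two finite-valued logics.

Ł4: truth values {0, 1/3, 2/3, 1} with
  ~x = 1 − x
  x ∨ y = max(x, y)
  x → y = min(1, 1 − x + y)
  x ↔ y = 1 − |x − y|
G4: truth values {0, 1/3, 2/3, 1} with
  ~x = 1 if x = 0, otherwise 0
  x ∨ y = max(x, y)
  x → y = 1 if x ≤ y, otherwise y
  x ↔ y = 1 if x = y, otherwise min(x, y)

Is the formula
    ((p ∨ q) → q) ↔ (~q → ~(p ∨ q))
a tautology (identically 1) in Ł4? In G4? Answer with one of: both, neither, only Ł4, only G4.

only Ł4

In Ł4: every assignment gives 1 — tautology.
In G4: at p = 2/3, q = 1/3 the value is 1/3 — not a tautology.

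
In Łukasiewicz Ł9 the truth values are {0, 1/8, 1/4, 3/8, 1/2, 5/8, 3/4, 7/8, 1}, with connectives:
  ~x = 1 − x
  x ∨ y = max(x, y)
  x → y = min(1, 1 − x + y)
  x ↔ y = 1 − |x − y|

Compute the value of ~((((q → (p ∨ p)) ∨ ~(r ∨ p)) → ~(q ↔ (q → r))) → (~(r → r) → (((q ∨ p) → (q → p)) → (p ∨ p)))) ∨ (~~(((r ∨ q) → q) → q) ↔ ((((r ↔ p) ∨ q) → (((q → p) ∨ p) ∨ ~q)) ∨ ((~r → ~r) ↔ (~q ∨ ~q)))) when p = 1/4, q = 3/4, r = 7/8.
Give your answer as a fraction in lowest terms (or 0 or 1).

p ∨ p = 1/4 ∨ 1/4 = 1/4
q → (p ∨ p) = 3/4 → 1/4 = 1/2
r ∨ p = 7/8 ∨ 1/4 = 7/8
~(r ∨ p) = ~7/8 = 1/8
(q → (p ∨ p)) ∨ ~(r ∨ p) = 1/2 ∨ 1/8 = 1/2
q → r = 3/4 → 7/8 = 1
q ↔ (q → r) = 3/4 ↔ 1 = 3/4
~(q ↔ (q → r)) = ~3/4 = 1/4
((q → (p ∨ p)) ∨ ~(r ∨ p)) → ~(q ↔ (q → r)) = 1/2 → 1/4 = 3/4
r → r = 7/8 → 7/8 = 1
~(r → r) = ~1 = 0
q ∨ p = 3/4 ∨ 1/4 = 3/4
q → p = 3/4 → 1/4 = 1/2
(q ∨ p) → (q → p) = 3/4 → 1/2 = 3/4
p ∨ p = 1/4 ∨ 1/4 = 1/4
((q ∨ p) → (q → p)) → (p ∨ p) = 3/4 → 1/4 = 1/2
~(r → r) → (((q ∨ p) → (q → p)) → (p ∨ p)) = 0 → 1/2 = 1
(((q → (p ∨ p)) ∨ ~(r ∨ p)) → ~(q ↔ (q → r))) → (~(r → r) → (((q ∨ p) → (q → p)) → (p ∨ p))) = 3/4 → 1 = 1
~((((q → (p ∨ p)) ∨ ~(r ∨ p)) → ~(q ↔ (q → r))) → (~(r → r) → (((q ∨ p) → (q → p)) → (p ∨ p)))) = ~1 = 0
r ∨ q = 7/8 ∨ 3/4 = 7/8
(r ∨ q) → q = 7/8 → 3/4 = 7/8
((r ∨ q) → q) → q = 7/8 → 3/4 = 7/8
~(((r ∨ q) → q) → q) = ~7/8 = 1/8
~~(((r ∨ q) → q) → q) = ~1/8 = 7/8
r ↔ p = 7/8 ↔ 1/4 = 3/8
(r ↔ p) ∨ q = 3/8 ∨ 3/4 = 3/4
q → p = 3/4 → 1/4 = 1/2
(q → p) ∨ p = 1/2 ∨ 1/4 = 1/2
~q = ~3/4 = 1/4
((q → p) ∨ p) ∨ ~q = 1/2 ∨ 1/4 = 1/2
((r ↔ p) ∨ q) → (((q → p) ∨ p) ∨ ~q) = 3/4 → 1/2 = 3/4
~r = ~7/8 = 1/8
~r = ~7/8 = 1/8
~r → ~r = 1/8 → 1/8 = 1
~q = ~3/4 = 1/4
~q = ~3/4 = 1/4
~q ∨ ~q = 1/4 ∨ 1/4 = 1/4
(~r → ~r) ↔ (~q ∨ ~q) = 1 ↔ 1/4 = 1/4
(((r ↔ p) ∨ q) → (((q → p) ∨ p) ∨ ~q)) ∨ ((~r → ~r) ↔ (~q ∨ ~q)) = 3/4 ∨ 1/4 = 3/4
~~(((r ∨ q) → q) → q) ↔ ((((r ↔ p) ∨ q) → (((q → p) ∨ p) ∨ ~q)) ∨ ((~r → ~r) ↔ (~q ∨ ~q))) = 7/8 ↔ 3/4 = 7/8
~((((q → (p ∨ p)) ∨ ~(r ∨ p)) → ~(q ↔ (q → r))) → (~(r → r) → (((q ∨ p) → (q → p)) → (p ∨ p)))) ∨ (~~(((r ∨ q) → q) → q) ↔ ((((r ↔ p) ∨ q) → (((q → p) ∨ p) ∨ ~q)) ∨ ((~r → ~r) ↔ (~q ∨ ~q)))) = 0 ∨ 7/8 = 7/8

7/8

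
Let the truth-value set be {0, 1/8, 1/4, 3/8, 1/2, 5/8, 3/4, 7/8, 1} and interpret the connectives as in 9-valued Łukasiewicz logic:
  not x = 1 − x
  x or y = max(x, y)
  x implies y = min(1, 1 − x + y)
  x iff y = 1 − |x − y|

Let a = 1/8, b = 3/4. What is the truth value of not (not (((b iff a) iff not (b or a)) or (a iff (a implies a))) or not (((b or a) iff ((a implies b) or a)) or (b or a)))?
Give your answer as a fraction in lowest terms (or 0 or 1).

3/4

b iff a = 3/4 iff 1/8 = 3/8
b or a = 3/4 or 1/8 = 3/4
not (b or a) = not 3/4 = 1/4
(b iff a) iff not (b or a) = 3/8 iff 1/4 = 7/8
a implies a = 1/8 implies 1/8 = 1
a iff (a implies a) = 1/8 iff 1 = 1/8
((b iff a) iff not (b or a)) or (a iff (a implies a)) = 7/8 or 1/8 = 7/8
not (((b iff a) iff not (b or a)) or (a iff (a implies a))) = not 7/8 = 1/8
b or a = 3/4 or 1/8 = 3/4
a implies b = 1/8 implies 3/4 = 1
(a implies b) or a = 1 or 1/8 = 1
(b or a) iff ((a implies b) or a) = 3/4 iff 1 = 3/4
b or a = 3/4 or 1/8 = 3/4
((b or a) iff ((a implies b) or a)) or (b or a) = 3/4 or 3/4 = 3/4
not (((b or a) iff ((a implies b) or a)) or (b or a)) = not 3/4 = 1/4
not (((b iff a) iff not (b or a)) or (a iff (a implies a))) or not (((b or a) iff ((a implies b) or a)) or (b or a)) = 1/8 or 1/4 = 1/4
not (not (((b iff a) iff not (b or a)) or (a iff (a implies a))) or not (((b or a) iff ((a implies b) or a)) or (b or a))) = not 1/4 = 3/4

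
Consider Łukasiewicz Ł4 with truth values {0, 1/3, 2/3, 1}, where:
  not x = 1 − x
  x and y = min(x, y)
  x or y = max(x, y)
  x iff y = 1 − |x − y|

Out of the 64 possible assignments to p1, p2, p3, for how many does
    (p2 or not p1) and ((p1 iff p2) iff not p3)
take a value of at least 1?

7

value 1: 7 assignments (counts)
value 2/3: 24 assignments
value 1/3: 24 assignments
value 0: 9 assignments
So 7 of the 64 assignments meet the threshold.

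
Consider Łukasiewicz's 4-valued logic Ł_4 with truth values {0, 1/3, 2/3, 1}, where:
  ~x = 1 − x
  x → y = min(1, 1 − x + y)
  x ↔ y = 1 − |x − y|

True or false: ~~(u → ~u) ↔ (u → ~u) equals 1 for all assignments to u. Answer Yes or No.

u = 0 ↦ 1
u = 1/3 ↦ 1
u = 2/3 ↦ 1
u = 1 ↦ 1
Every assignment gives a value ≥ 1.

Yes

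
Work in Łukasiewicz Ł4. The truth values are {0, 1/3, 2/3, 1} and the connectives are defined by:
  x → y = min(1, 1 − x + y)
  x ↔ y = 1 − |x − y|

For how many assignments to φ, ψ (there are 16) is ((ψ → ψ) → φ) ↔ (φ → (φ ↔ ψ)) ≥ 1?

2

φ = 0, ψ = 0 ↦ 0  <
φ = 0, ψ = 1/3 ↦ 0  <
φ = 0, ψ = 2/3 ↦ 0  <
φ = 0, ψ = 1 ↦ 0  <
φ = 1/3, ψ = 0 ↦ 1/3  <
φ = 1/3, ψ = 1/3 ↦ 1/3  <
φ = 1/3, ψ = 2/3 ↦ 1/3  <
φ = 1/3, ψ = 1 ↦ 1/3  <
φ = 2/3, ψ = 0 ↦ 1  ≥
φ = 2/3, ψ = 1/3 ↦ 2/3  <
φ = 2/3, ψ = 2/3 ↦ 2/3  <
φ = 2/3, ψ = 1 ↦ 2/3  <
φ = 1, ψ = 0 ↦ 0  <
φ = 1, ψ = 1/3 ↦ 1/3  <
φ = 1, ψ = 2/3 ↦ 2/3  <
φ = 1, ψ = 1 ↦ 1  ≥
So 2 of the 16 assignments meet the threshold.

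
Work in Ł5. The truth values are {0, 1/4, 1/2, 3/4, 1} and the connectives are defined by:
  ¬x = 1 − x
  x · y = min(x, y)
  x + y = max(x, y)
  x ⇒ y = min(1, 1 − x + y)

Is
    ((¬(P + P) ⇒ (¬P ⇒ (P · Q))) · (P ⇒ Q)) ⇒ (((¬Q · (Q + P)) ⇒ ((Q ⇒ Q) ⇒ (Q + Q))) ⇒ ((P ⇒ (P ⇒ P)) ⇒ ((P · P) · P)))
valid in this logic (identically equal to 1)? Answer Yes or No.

Counterexample: take P = 1/4, Q = 1/4.
P + P = 1/4 + 1/4 = 1/4
¬(P + P) = ¬1/4 = 3/4
¬P = ¬1/4 = 3/4
P · Q = 1/4 · 1/4 = 1/4
¬P ⇒ (P · Q) = 3/4 ⇒ 1/4 = 1/2
¬(P + P) ⇒ (¬P ⇒ (P · Q)) = 3/4 ⇒ 1/2 = 3/4
P ⇒ Q = 1/4 ⇒ 1/4 = 1
(¬(P + P) ⇒ (¬P ⇒ (P · Q))) · (P ⇒ Q) = 3/4 · 1 = 3/4
¬Q = ¬1/4 = 3/4
Q + P = 1/4 + 1/4 = 1/4
¬Q · (Q + P) = 3/4 · 1/4 = 1/4
Q ⇒ Q = 1/4 ⇒ 1/4 = 1
Q + Q = 1/4 + 1/4 = 1/4
(Q ⇒ Q) ⇒ (Q + Q) = 1 ⇒ 1/4 = 1/4
(¬Q · (Q + P)) ⇒ ((Q ⇒ Q) ⇒ (Q + Q)) = 1/4 ⇒ 1/4 = 1
P ⇒ P = 1/4 ⇒ 1/4 = 1
P ⇒ (P ⇒ P) = 1/4 ⇒ 1 = 1
P · P = 1/4 · 1/4 = 1/4
(P · P) · P = 1/4 · 1/4 = 1/4
(P ⇒ (P ⇒ P)) ⇒ ((P · P) · P) = 1 ⇒ 1/4 = 1/4
((¬Q · (Q + P)) ⇒ ((Q ⇒ Q) ⇒ (Q + Q))) ⇒ ((P ⇒ (P ⇒ P)) ⇒ ((P · P) · P)) = 1 ⇒ 1/4 = 1/4
((¬(P + P) ⇒ (¬P ⇒ (P · Q))) · (P ⇒ Q)) ⇒ (((¬Q · (Q + P)) ⇒ ((Q ⇒ Q) ⇒ (Q + Q))) ⇒ ((P ⇒ (P ⇒ P)) ⇒ ((P · P) · P))) = 3/4 ⇒ 1/4 = 1/2
This gives 1/2 ≠ 1.

No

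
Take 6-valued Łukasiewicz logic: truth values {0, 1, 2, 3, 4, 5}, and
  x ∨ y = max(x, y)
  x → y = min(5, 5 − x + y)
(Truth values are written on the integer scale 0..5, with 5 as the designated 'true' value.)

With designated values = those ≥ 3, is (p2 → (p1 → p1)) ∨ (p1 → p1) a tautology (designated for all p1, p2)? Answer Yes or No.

At p1 = 3, p2 = 5, for instance:
p1 → p1 = 3 → 3 = 5
p2 → (p1 → p1) = 5 → 5 = 5
p1 → p1 = 3 → 3 = 5
(p2 → (p1 → p1)) ∨ (p1 → p1) = 5 ∨ 5 = 5
and checking the remaining 35 assignments likewise gives ≥ 3 in every case.

Yes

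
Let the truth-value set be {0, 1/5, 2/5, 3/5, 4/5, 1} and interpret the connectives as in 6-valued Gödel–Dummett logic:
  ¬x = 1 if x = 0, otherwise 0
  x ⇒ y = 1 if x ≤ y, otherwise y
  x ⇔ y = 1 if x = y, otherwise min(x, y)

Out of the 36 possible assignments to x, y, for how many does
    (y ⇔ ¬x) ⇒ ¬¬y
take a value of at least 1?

31

value 1: 31 assignments (counts)
value 0: 5 assignments
So 31 of the 36 assignments meet the threshold.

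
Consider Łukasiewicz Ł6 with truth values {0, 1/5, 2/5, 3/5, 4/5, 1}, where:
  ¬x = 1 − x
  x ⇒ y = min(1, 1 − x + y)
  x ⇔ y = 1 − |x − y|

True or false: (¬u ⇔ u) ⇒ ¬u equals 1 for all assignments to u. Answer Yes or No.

No

Counterexample: take u = 2/5.
¬u = ¬2/5 = 3/5
¬u ⇔ u = 3/5 ⇔ 2/5 = 4/5
¬u = ¬2/5 = 3/5
(¬u ⇔ u) ⇒ ¬u = 4/5 ⇒ 3/5 = 4/5
This gives 4/5 ≠ 1.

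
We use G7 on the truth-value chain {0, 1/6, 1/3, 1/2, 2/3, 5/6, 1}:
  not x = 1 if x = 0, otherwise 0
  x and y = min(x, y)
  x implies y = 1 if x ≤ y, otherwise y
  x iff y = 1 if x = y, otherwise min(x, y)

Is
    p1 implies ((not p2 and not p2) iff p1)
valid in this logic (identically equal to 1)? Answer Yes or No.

Counterexample: take p1 = 1/6, p2 = 1/6.
not p2 = not 1/6 = 0
not p2 = not 1/6 = 0
not p2 and not p2 = 0 and 0 = 0
(not p2 and not p2) iff p1 = 0 iff 1/6 = 0
p1 implies ((not p2 and not p2) iff p1) = 1/6 implies 0 = 0
This gives 0 ≠ 1.

No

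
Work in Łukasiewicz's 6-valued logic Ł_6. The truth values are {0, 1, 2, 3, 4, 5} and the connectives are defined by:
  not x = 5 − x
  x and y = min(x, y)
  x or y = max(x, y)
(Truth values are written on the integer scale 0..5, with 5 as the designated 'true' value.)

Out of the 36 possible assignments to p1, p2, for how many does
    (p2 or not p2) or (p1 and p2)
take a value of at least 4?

value 5: 12 assignments (counts)
value 4: 12 assignments (counts)
value 3: 12 assignments
So 24 of the 36 assignments meet the threshold.

24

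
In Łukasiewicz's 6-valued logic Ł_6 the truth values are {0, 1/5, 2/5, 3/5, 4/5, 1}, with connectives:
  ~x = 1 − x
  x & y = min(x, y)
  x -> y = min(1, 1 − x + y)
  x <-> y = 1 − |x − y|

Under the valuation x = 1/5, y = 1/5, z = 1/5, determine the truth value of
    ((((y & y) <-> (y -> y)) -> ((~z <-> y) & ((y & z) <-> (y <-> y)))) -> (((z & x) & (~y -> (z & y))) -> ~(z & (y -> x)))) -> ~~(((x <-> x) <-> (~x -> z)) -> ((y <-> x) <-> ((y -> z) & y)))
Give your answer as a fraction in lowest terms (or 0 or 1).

4/5

y & y = 1/5 & 1/5 = 1/5
y -> y = 1/5 -> 1/5 = 1
(y & y) <-> (y -> y) = 1/5 <-> 1 = 1/5
~z = ~1/5 = 4/5
~z <-> y = 4/5 <-> 1/5 = 2/5
y & z = 1/5 & 1/5 = 1/5
y <-> y = 1/5 <-> 1/5 = 1
(y & z) <-> (y <-> y) = 1/5 <-> 1 = 1/5
(~z <-> y) & ((y & z) <-> (y <-> y)) = 2/5 & 1/5 = 1/5
((y & y) <-> (y -> y)) -> ((~z <-> y) & ((y & z) <-> (y <-> y))) = 1/5 -> 1/5 = 1
z & x = 1/5 & 1/5 = 1/5
~y = ~1/5 = 4/5
z & y = 1/5 & 1/5 = 1/5
~y -> (z & y) = 4/5 -> 1/5 = 2/5
(z & x) & (~y -> (z & y)) = 1/5 & 2/5 = 1/5
y -> x = 1/5 -> 1/5 = 1
z & (y -> x) = 1/5 & 1 = 1/5
~(z & (y -> x)) = ~1/5 = 4/5
((z & x) & (~y -> (z & y))) -> ~(z & (y -> x)) = 1/5 -> 4/5 = 1
(((y & y) <-> (y -> y)) -> ((~z <-> y) & ((y & z) <-> (y <-> y)))) -> (((z & x) & (~y -> (z & y))) -> ~(z & (y -> x))) = 1 -> 1 = 1
x <-> x = 1/5 <-> 1/5 = 1
~x = ~1/5 = 4/5
~x -> z = 4/5 -> 1/5 = 2/5
(x <-> x) <-> (~x -> z) = 1 <-> 2/5 = 2/5
y <-> x = 1/5 <-> 1/5 = 1
y -> z = 1/5 -> 1/5 = 1
(y -> z) & y = 1 & 1/5 = 1/5
(y <-> x) <-> ((y -> z) & y) = 1 <-> 1/5 = 1/5
((x <-> x) <-> (~x -> z)) -> ((y <-> x) <-> ((y -> z) & y)) = 2/5 -> 1/5 = 4/5
~(((x <-> x) <-> (~x -> z)) -> ((y <-> x) <-> ((y -> z) & y))) = ~4/5 = 1/5
~~(((x <-> x) <-> (~x -> z)) -> ((y <-> x) <-> ((y -> z) & y))) = ~1/5 = 4/5
((((y & y) <-> (y -> y)) -> ((~z <-> y) & ((y & z) <-> (y <-> y)))) -> (((z & x) & (~y -> (z & y))) -> ~(z & (y -> x)))) -> ~~(((x <-> x) <-> (~x -> z)) -> ((y <-> x) <-> ((y -> z) & y))) = 1 -> 4/5 = 4/5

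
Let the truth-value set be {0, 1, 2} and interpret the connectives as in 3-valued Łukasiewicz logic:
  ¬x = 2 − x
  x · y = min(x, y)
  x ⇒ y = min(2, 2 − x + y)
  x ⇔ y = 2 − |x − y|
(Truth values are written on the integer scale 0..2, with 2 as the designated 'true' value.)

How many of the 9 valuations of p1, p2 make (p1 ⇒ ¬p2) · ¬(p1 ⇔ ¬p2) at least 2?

p1 = 0, p2 = 0 ↦ 2  ≥
p1 = 0, p2 = 1 ↦ 1  <
p1 = 0, p2 = 2 ↦ 0  <
p1 = 1, p2 = 0 ↦ 1  <
p1 = 1, p2 = 1 ↦ 0  <
p1 = 1, p2 = 2 ↦ 1  <
p1 = 2, p2 = 0 ↦ 0  <
p1 = 2, p2 = 1 ↦ 1  <
p1 = 2, p2 = 2 ↦ 0  <
So 1 of the 9 assignments meets the threshold.

1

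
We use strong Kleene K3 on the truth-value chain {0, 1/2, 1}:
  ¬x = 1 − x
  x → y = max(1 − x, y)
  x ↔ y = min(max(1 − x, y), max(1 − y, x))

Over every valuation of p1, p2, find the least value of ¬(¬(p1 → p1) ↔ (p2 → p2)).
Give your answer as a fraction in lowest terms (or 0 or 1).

Take p1 = 0, p2 = 1/2:
p1 → p1 = 0 → 0 = 1
¬(p1 → p1) = ¬1 = 0
p2 → p2 = 1/2 → 1/2 = 1/2
¬(p1 → p1) ↔ (p2 → p2) = 0 ↔ 1/2 = 1/2
¬(¬(p1 → p1) ↔ (p2 → p2)) = ¬1/2 = 1/2
No assignment yields a value below 1/2, so this is the minimum.

1/2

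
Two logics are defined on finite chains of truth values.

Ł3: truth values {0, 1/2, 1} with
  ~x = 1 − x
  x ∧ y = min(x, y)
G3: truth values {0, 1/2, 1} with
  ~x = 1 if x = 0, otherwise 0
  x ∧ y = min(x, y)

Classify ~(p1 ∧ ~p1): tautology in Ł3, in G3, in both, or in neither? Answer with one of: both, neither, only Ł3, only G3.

only G3

In Ł3: at p1 = 1/2 the value is 1/2 — not a tautology.
In G3: every assignment gives 1 — tautology.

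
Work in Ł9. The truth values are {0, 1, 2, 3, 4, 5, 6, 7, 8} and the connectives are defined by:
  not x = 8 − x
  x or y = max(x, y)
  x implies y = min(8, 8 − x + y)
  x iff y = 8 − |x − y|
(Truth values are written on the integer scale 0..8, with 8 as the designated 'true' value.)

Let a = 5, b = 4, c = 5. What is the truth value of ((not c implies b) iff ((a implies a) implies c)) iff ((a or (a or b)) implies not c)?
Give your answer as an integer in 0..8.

not c = not 5 = 3
not c implies b = 3 implies 4 = 8
a implies a = 5 implies 5 = 8
(a implies a) implies c = 8 implies 5 = 5
(not c implies b) iff ((a implies a) implies c) = 8 iff 5 = 5
a or b = 5 or 4 = 5
a or (a or b) = 5 or 5 = 5
not c = not 5 = 3
(a or (a or b)) implies not c = 5 implies 3 = 6
((not c implies b) iff ((a implies a) implies c)) iff ((a or (a or b)) implies not c) = 5 iff 6 = 7

7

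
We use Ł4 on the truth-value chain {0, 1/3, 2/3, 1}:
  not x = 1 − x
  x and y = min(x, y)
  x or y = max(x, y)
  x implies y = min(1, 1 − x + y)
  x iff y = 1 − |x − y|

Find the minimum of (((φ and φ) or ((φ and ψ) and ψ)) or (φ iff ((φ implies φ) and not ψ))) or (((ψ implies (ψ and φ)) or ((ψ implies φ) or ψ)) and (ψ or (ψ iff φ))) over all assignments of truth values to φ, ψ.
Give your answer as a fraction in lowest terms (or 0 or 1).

2/3

Take φ = 0, ψ = 1/3:
φ and φ = 0 and 0 = 0
φ and ψ = 0 and 1/3 = 0
(φ and ψ) and ψ = 0 and 1/3 = 0
(φ and φ) or ((φ and ψ) and ψ) = 0 or 0 = 0
φ implies φ = 0 implies 0 = 1
not ψ = not 1/3 = 2/3
(φ implies φ) and not ψ = 1 and 2/3 = 2/3
φ iff ((φ implies φ) and not ψ) = 0 iff 2/3 = 1/3
((φ and φ) or ((φ and ψ) and ψ)) or (φ iff ((φ implies φ) and not ψ)) = 0 or 1/3 = 1/3
ψ and φ = 1/3 and 0 = 0
ψ implies (ψ and φ) = 1/3 implies 0 = 2/3
ψ implies φ = 1/3 implies 0 = 2/3
(ψ implies φ) or ψ = 2/3 or 1/3 = 2/3
(ψ implies (ψ and φ)) or ((ψ implies φ) or ψ) = 2/3 or 2/3 = 2/3
ψ iff φ = 1/3 iff 0 = 2/3
ψ or (ψ iff φ) = 1/3 or 2/3 = 2/3
((ψ implies (ψ and φ)) or ((ψ implies φ) or ψ)) and (ψ or (ψ iff φ)) = 2/3 and 2/3 = 2/3
(((φ and φ) or ((φ and ψ) and ψ)) or (φ iff ((φ implies φ) and not ψ))) or (((ψ implies (ψ and φ)) or ((ψ implies φ) or ψ)) and (ψ or (ψ iff φ))) = 1/3 or 2/3 = 2/3
No assignment yields a value below 2/3, so this is the minimum.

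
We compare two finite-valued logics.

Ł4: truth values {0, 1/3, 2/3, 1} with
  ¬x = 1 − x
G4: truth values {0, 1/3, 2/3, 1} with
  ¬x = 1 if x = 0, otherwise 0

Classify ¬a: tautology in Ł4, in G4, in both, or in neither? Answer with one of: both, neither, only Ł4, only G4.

In Ł4: at a = 1/3 the value is 2/3 — not a tautology.
In G4: at a = 1/3 the value is 0 — not a tautology.

neither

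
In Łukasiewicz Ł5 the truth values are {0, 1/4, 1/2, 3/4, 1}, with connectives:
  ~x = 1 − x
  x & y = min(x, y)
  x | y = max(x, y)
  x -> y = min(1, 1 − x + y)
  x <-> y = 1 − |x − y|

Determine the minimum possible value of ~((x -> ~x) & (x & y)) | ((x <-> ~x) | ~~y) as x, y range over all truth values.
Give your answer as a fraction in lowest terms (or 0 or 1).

Take x = 3/4, y = 1/2:
~x = ~3/4 = 1/4
x -> ~x = 3/4 -> 1/4 = 1/2
x & y = 3/4 & 1/2 = 1/2
(x -> ~x) & (x & y) = 1/2 & 1/2 = 1/2
~((x -> ~x) & (x & y)) = ~1/2 = 1/2
~x = ~3/4 = 1/4
x <-> ~x = 3/4 <-> 1/4 = 1/2
~y = ~1/2 = 1/2
~~y = ~1/2 = 1/2
(x <-> ~x) | ~~y = 1/2 | 1/2 = 1/2
~((x -> ~x) & (x & y)) | ((x <-> ~x) | ~~y) = 1/2 | 1/2 = 1/2
No assignment yields a value below 1/2, so this is the minimum.

1/2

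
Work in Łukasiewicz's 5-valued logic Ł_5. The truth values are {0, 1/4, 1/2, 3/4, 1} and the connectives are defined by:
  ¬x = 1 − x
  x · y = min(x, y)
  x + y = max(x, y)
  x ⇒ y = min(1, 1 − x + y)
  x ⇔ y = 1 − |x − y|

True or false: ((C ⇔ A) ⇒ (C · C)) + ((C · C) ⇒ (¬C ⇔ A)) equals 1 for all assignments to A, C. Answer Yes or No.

Counterexample: take A = 3/4, C = 3/4.
C ⇔ A = 3/4 ⇔ 3/4 = 1
C · C = 3/4 · 3/4 = 3/4
(C ⇔ A) ⇒ (C · C) = 1 ⇒ 3/4 = 3/4
C · C = 3/4 · 3/4 = 3/4
¬C = ¬3/4 = 1/4
¬C ⇔ A = 1/4 ⇔ 3/4 = 1/2
(C · C) ⇒ (¬C ⇔ A) = 3/4 ⇒ 1/2 = 3/4
((C ⇔ A) ⇒ (C · C)) + ((C · C) ⇒ (¬C ⇔ A)) = 3/4 + 3/4 = 3/4
This gives 3/4 ≠ 1.

No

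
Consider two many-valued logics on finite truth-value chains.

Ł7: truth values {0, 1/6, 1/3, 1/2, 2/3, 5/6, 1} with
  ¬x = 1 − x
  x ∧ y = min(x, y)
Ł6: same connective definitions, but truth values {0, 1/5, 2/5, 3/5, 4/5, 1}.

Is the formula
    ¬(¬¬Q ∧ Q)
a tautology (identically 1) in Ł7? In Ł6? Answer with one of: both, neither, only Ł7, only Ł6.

In Ł7: at Q = 1/6 the value is 5/6 — not a tautology.
In Ł6: at Q = 1/5 the value is 4/5 — not a tautology.

neither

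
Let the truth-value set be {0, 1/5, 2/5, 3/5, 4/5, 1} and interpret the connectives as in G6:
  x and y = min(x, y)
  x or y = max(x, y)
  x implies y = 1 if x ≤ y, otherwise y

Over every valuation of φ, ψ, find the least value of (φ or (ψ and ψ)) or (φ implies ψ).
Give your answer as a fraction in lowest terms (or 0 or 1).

Take φ = 1/5, ψ = 0:
ψ and ψ = 0 and 0 = 0
φ or (ψ and ψ) = 1/5 or 0 = 1/5
φ implies ψ = 1/5 implies 0 = 0
(φ or (ψ and ψ)) or (φ implies ψ) = 1/5 or 0 = 1/5
No assignment yields a value below 1/5, so this is the minimum.

1/5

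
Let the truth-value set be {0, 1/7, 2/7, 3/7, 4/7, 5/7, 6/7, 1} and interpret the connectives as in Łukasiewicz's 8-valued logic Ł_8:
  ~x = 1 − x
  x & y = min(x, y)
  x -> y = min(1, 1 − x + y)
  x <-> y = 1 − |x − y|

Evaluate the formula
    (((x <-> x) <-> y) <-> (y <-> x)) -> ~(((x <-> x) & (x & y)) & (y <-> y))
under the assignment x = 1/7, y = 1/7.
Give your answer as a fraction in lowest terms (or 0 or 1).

1

x <-> x = 1/7 <-> 1/7 = 1
(x <-> x) <-> y = 1 <-> 1/7 = 1/7
y <-> x = 1/7 <-> 1/7 = 1
((x <-> x) <-> y) <-> (y <-> x) = 1/7 <-> 1 = 1/7
x <-> x = 1/7 <-> 1/7 = 1
x & y = 1/7 & 1/7 = 1/7
(x <-> x) & (x & y) = 1 & 1/7 = 1/7
y <-> y = 1/7 <-> 1/7 = 1
((x <-> x) & (x & y)) & (y <-> y) = 1/7 & 1 = 1/7
~(((x <-> x) & (x & y)) & (y <-> y)) = ~1/7 = 6/7
(((x <-> x) <-> y) <-> (y <-> x)) -> ~(((x <-> x) & (x & y)) & (y <-> y)) = 1/7 -> 6/7 = 1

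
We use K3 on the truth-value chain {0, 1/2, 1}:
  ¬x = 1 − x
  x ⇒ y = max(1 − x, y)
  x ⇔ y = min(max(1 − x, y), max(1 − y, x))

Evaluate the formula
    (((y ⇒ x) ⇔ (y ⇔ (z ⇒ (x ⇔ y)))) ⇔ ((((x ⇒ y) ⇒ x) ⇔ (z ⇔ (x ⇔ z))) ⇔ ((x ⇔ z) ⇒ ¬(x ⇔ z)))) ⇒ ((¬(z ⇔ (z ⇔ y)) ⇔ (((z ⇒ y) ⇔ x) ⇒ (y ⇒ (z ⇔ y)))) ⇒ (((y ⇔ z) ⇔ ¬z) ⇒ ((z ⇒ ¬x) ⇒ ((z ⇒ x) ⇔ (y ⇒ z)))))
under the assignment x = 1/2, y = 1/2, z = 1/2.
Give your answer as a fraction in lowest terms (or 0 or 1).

y ⇒ x = 1/2 ⇒ 1/2 = 1/2
x ⇔ y = 1/2 ⇔ 1/2 = 1/2
z ⇒ (x ⇔ y) = 1/2 ⇒ 1/2 = 1/2
y ⇔ (z ⇒ (x ⇔ y)) = 1/2 ⇔ 1/2 = 1/2
(y ⇒ x) ⇔ (y ⇔ (z ⇒ (x ⇔ y))) = 1/2 ⇔ 1/2 = 1/2
x ⇒ y = 1/2 ⇒ 1/2 = 1/2
(x ⇒ y) ⇒ x = 1/2 ⇒ 1/2 = 1/2
x ⇔ z = 1/2 ⇔ 1/2 = 1/2
z ⇔ (x ⇔ z) = 1/2 ⇔ 1/2 = 1/2
((x ⇒ y) ⇒ x) ⇔ (z ⇔ (x ⇔ z)) = 1/2 ⇔ 1/2 = 1/2
x ⇔ z = 1/2 ⇔ 1/2 = 1/2
x ⇔ z = 1/2 ⇔ 1/2 = 1/2
¬(x ⇔ z) = ¬1/2 = 1/2
(x ⇔ z) ⇒ ¬(x ⇔ z) = 1/2 ⇒ 1/2 = 1/2
(((x ⇒ y) ⇒ x) ⇔ (z ⇔ (x ⇔ z))) ⇔ ((x ⇔ z) ⇒ ¬(x ⇔ z)) = 1/2 ⇔ 1/2 = 1/2
((y ⇒ x) ⇔ (y ⇔ (z ⇒ (x ⇔ y)))) ⇔ ((((x ⇒ y) ⇒ x) ⇔ (z ⇔ (x ⇔ z))) ⇔ ((x ⇔ z) ⇒ ¬(x ⇔ z))) = 1/2 ⇔ 1/2 = 1/2
z ⇔ y = 1/2 ⇔ 1/2 = 1/2
z ⇔ (z ⇔ y) = 1/2 ⇔ 1/2 = 1/2
¬(z ⇔ (z ⇔ y)) = ¬1/2 = 1/2
z ⇒ y = 1/2 ⇒ 1/2 = 1/2
(z ⇒ y) ⇔ x = 1/2 ⇔ 1/2 = 1/2
z ⇔ y = 1/2 ⇔ 1/2 = 1/2
y ⇒ (z ⇔ y) = 1/2 ⇒ 1/2 = 1/2
((z ⇒ y) ⇔ x) ⇒ (y ⇒ (z ⇔ y)) = 1/2 ⇒ 1/2 = 1/2
¬(z ⇔ (z ⇔ y)) ⇔ (((z ⇒ y) ⇔ x) ⇒ (y ⇒ (z ⇔ y))) = 1/2 ⇔ 1/2 = 1/2
y ⇔ z = 1/2 ⇔ 1/2 = 1/2
¬z = ¬1/2 = 1/2
(y ⇔ z) ⇔ ¬z = 1/2 ⇔ 1/2 = 1/2
¬x = ¬1/2 = 1/2
z ⇒ ¬x = 1/2 ⇒ 1/2 = 1/2
z ⇒ x = 1/2 ⇒ 1/2 = 1/2
y ⇒ z = 1/2 ⇒ 1/2 = 1/2
(z ⇒ x) ⇔ (y ⇒ z) = 1/2 ⇔ 1/2 = 1/2
(z ⇒ ¬x) ⇒ ((z ⇒ x) ⇔ (y ⇒ z)) = 1/2 ⇒ 1/2 = 1/2
((y ⇔ z) ⇔ ¬z) ⇒ ((z ⇒ ¬x) ⇒ ((z ⇒ x) ⇔ (y ⇒ z))) = 1/2 ⇒ 1/2 = 1/2
(¬(z ⇔ (z ⇔ y)) ⇔ (((z ⇒ y) ⇔ x) ⇒ (y ⇒ (z ⇔ y)))) ⇒ (((y ⇔ z) ⇔ ¬z) ⇒ ((z ⇒ ¬x) ⇒ ((z ⇒ x) ⇔ (y ⇒ z)))) = 1/2 ⇒ 1/2 = 1/2
(((y ⇒ x) ⇔ (y ⇔ (z ⇒ (x ⇔ y)))) ⇔ ((((x ⇒ y) ⇒ x) ⇔ (z ⇔ (x ⇔ z))) ⇔ ((x ⇔ z) ⇒ ¬(x ⇔ z)))) ⇒ ((¬(z ⇔ (z ⇔ y)) ⇔ (((z ⇒ y) ⇔ x) ⇒ (y ⇒ (z ⇔ y)))) ⇒ (((y ⇔ z) ⇔ ¬z) ⇒ ((z ⇒ ¬x) ⇒ ((z ⇒ x) ⇔ (y ⇒ z))))) = 1/2 ⇒ 1/2 = 1/2

1/2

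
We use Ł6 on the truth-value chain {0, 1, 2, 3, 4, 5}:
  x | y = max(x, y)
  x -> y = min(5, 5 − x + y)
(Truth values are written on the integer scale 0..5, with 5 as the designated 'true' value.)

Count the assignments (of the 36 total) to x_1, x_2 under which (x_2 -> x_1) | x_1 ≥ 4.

value 5: 21 assignments (counts)
value 4: 5 assignments (counts)
value 3: 4 assignments
value 2: 3 assignments
value 1: 2 assignments
value 0: 1 assignment
So 26 of the 36 assignments meet the threshold.

26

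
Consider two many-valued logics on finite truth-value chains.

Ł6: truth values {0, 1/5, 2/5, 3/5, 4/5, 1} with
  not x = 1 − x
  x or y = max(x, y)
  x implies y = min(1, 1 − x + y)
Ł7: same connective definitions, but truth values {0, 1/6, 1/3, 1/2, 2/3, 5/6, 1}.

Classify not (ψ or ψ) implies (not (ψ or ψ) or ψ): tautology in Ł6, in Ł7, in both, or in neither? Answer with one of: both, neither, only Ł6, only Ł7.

both

In Ł6: every assignment gives 1 — tautology.
In Ł7: every assignment gives 1 — tautology.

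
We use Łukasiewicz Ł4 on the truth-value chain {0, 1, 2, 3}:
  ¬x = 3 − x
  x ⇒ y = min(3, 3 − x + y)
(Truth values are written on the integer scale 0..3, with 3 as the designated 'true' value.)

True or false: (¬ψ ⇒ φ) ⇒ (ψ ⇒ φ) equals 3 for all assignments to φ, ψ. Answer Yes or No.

Counterexample: take φ = 0, ψ = 2.
¬ψ = ¬2 = 1
¬ψ ⇒ φ = 1 ⇒ 0 = 2
ψ ⇒ φ = 2 ⇒ 0 = 1
(¬ψ ⇒ φ) ⇒ (ψ ⇒ φ) = 2 ⇒ 1 = 2
This gives 2 ≠ 3.

No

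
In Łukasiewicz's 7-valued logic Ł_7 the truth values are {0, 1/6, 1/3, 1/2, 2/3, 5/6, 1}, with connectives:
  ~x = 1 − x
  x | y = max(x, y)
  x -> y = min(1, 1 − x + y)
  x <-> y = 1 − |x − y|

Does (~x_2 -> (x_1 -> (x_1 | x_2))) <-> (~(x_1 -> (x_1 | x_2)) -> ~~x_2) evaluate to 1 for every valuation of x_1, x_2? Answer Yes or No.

At x_1 = 1/3, x_2 = 1, for instance:
~x_2 = ~1 = 0
x_1 | x_2 = 1/3 | 1 = 1
x_1 -> (x_1 | x_2) = 1/3 -> 1 = 1
~x_2 -> (x_1 -> (x_1 | x_2)) = 0 -> 1 = 1
~(x_1 -> (x_1 | x_2)) = ~1 = 0
~~x_2 = ~0 = 1
~(x_1 -> (x_1 | x_2)) -> ~~x_2 = 0 -> 1 = 1
(~x_2 -> (x_1 -> (x_1 | x_2))) <-> (~(x_1 -> (x_1 | x_2)) -> ~~x_2) = 1 <-> 1 = 1
and checking the remaining 48 assignments likewise gives ≥ 1 in every case.

Yes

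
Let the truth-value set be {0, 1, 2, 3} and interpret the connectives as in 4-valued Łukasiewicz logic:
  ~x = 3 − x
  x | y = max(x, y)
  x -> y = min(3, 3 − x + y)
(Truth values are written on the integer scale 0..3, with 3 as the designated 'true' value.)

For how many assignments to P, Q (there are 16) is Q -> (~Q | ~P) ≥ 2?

14

P = 0, Q = 0 ↦ 3  ≥
P = 0, Q = 1 ↦ 3  ≥
P = 0, Q = 2 ↦ 3  ≥
P = 0, Q = 3 ↦ 3  ≥
P = 1, Q = 0 ↦ 3  ≥
P = 1, Q = 1 ↦ 3  ≥
P = 1, Q = 2 ↦ 3  ≥
P = 1, Q = 3 ↦ 2  ≥
P = 2, Q = 0 ↦ 3  ≥
P = 2, Q = 1 ↦ 3  ≥
P = 2, Q = 2 ↦ 2  ≥
P = 2, Q = 3 ↦ 1  <
P = 3, Q = 0 ↦ 3  ≥
P = 3, Q = 1 ↦ 3  ≥
P = 3, Q = 2 ↦ 2  ≥
P = 3, Q = 3 ↦ 0  <
So 14 of the 16 assignments meet the threshold.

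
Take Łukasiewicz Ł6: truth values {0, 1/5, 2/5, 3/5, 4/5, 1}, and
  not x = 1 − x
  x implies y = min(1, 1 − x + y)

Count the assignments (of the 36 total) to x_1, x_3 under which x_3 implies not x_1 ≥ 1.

value 1: 21 assignments (counts)
value 4/5: 5 assignments
value 3/5: 4 assignments
value 2/5: 3 assignments
value 1/5: 2 assignments
value 0: 1 assignment
So 21 of the 36 assignments meet the threshold.

21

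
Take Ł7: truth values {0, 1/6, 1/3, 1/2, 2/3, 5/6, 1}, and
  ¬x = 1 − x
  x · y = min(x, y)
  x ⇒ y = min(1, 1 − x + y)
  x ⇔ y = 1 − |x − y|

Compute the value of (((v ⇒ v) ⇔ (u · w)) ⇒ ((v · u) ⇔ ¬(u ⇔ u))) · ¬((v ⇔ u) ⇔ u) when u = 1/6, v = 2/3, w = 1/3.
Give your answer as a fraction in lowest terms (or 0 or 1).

v ⇒ v = 2/3 ⇒ 2/3 = 1
u · w = 1/6 · 1/3 = 1/6
(v ⇒ v) ⇔ (u · w) = 1 ⇔ 1/6 = 1/6
v · u = 2/3 · 1/6 = 1/6
u ⇔ u = 1/6 ⇔ 1/6 = 1
¬(u ⇔ u) = ¬1 = 0
(v · u) ⇔ ¬(u ⇔ u) = 1/6 ⇔ 0 = 5/6
((v ⇒ v) ⇔ (u · w)) ⇒ ((v · u) ⇔ ¬(u ⇔ u)) = 1/6 ⇒ 5/6 = 1
v ⇔ u = 2/3 ⇔ 1/6 = 1/2
(v ⇔ u) ⇔ u = 1/2 ⇔ 1/6 = 2/3
¬((v ⇔ u) ⇔ u) = ¬2/3 = 1/3
(((v ⇒ v) ⇔ (u · w)) ⇒ ((v · u) ⇔ ¬(u ⇔ u))) · ¬((v ⇔ u) ⇔ u) = 1 · 1/3 = 1/3

1/3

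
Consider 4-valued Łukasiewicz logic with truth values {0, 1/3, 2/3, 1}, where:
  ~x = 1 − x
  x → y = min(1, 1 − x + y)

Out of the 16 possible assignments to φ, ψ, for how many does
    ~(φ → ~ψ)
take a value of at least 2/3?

3

φ = 0, ψ = 0 ↦ 0  <
φ = 0, ψ = 1/3 ↦ 0  <
φ = 0, ψ = 2/3 ↦ 0  <
φ = 0, ψ = 1 ↦ 0  <
φ = 1/3, ψ = 0 ↦ 0  <
φ = 1/3, ψ = 1/3 ↦ 0  <
φ = 1/3, ψ = 2/3 ↦ 0  <
φ = 1/3, ψ = 1 ↦ 1/3  <
φ = 2/3, ψ = 0 ↦ 0  <
φ = 2/3, ψ = 1/3 ↦ 0  <
φ = 2/3, ψ = 2/3 ↦ 1/3  <
φ = 2/3, ψ = 1 ↦ 2/3  ≥
φ = 1, ψ = 0 ↦ 0  <
φ = 1, ψ = 1/3 ↦ 1/3  <
φ = 1, ψ = 2/3 ↦ 2/3  ≥
φ = 1, ψ = 1 ↦ 1  ≥
So 3 of the 16 assignments meet the threshold.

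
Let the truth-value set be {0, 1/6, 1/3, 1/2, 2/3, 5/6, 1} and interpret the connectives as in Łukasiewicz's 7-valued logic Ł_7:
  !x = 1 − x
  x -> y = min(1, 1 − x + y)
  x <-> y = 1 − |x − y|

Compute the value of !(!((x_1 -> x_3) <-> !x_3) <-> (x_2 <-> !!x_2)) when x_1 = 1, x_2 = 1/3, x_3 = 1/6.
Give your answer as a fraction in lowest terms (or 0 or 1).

x_1 -> x_3 = 1 -> 1/6 = 1/6
!x_3 = !1/6 = 5/6
(x_1 -> x_3) <-> !x_3 = 1/6 <-> 5/6 = 1/3
!((x_1 -> x_3) <-> !x_3) = !1/3 = 2/3
!x_2 = !1/3 = 2/3
!!x_2 = !2/3 = 1/3
x_2 <-> !!x_2 = 1/3 <-> 1/3 = 1
!((x_1 -> x_3) <-> !x_3) <-> (x_2 <-> !!x_2) = 2/3 <-> 1 = 2/3
!(!((x_1 -> x_3) <-> !x_3) <-> (x_2 <-> !!x_2)) = !2/3 = 1/3

1/3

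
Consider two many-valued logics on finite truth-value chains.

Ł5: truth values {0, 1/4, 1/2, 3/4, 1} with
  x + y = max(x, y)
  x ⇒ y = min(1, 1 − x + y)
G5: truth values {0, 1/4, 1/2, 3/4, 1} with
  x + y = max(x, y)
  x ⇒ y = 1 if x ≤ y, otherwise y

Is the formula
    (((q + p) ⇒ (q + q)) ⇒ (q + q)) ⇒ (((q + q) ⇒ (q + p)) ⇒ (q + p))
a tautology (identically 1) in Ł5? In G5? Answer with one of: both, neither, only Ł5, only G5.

only Ł5

In Ł5: every assignment gives 1 — tautology.
In G5: at p = 1/4, q = 0 the value is 1/4 — not a tautology.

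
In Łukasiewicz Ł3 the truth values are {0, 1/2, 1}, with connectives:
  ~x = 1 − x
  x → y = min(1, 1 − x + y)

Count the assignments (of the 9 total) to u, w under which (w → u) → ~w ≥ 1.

u = 0, w = 0 ↦ 1  ≥
u = 0, w = 1/2 ↦ 1  ≥
u = 0, w = 1 ↦ 1  ≥
u = 1/2, w = 0 ↦ 1  ≥
u = 1/2, w = 1/2 ↦ 1/2  <
u = 1/2, w = 1 ↦ 1/2  <
u = 1, w = 0 ↦ 1  ≥
u = 1, w = 1/2 ↦ 1/2  <
u = 1, w = 1 ↦ 0  <
So 5 of the 9 assignments meet the threshold.

5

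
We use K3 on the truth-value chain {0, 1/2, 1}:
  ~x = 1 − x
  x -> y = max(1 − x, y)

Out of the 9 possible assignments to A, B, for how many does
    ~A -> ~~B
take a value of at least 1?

5

A = 0, B = 0 ↦ 0  <
A = 0, B = 1/2 ↦ 1/2  <
A = 0, B = 1 ↦ 1  ≥
A = 1/2, B = 0 ↦ 1/2  <
A = 1/2, B = 1/2 ↦ 1/2  <
A = 1/2, B = 1 ↦ 1  ≥
A = 1, B = 0 ↦ 1  ≥
A = 1, B = 1/2 ↦ 1  ≥
A = 1, B = 1 ↦ 1  ≥
So 5 of the 9 assignments meet the threshold.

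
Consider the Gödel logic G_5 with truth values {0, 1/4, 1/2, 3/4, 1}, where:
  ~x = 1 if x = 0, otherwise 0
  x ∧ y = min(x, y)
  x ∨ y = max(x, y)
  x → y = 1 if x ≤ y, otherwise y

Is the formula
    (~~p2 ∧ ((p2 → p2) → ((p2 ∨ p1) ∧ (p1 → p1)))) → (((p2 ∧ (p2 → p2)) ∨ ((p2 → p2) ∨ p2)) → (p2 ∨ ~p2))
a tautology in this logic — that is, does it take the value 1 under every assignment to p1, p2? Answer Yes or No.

No

Counterexample: take p1 = 1/2, p2 = 1/4.
~p2 = ~1/4 = 0
~~p2 = ~0 = 1
p2 → p2 = 1/4 → 1/4 = 1
p2 ∨ p1 = 1/4 ∨ 1/2 = 1/2
p1 → p1 = 1/2 → 1/2 = 1
(p2 ∨ p1) ∧ (p1 → p1) = 1/2 ∧ 1 = 1/2
(p2 → p2) → ((p2 ∨ p1) ∧ (p1 → p1)) = 1 → 1/2 = 1/2
~~p2 ∧ ((p2 → p2) → ((p2 ∨ p1) ∧ (p1 → p1))) = 1 ∧ 1/2 = 1/2
p2 → p2 = 1/4 → 1/4 = 1
p2 ∧ (p2 → p2) = 1/4 ∧ 1 = 1/4
p2 → p2 = 1/4 → 1/4 = 1
(p2 → p2) ∨ p2 = 1 ∨ 1/4 = 1
(p2 ∧ (p2 → p2)) ∨ ((p2 → p2) ∨ p2) = 1/4 ∨ 1 = 1
~p2 = ~1/4 = 0
p2 ∨ ~p2 = 1/4 ∨ 0 = 1/4
((p2 ∧ (p2 → p2)) ∨ ((p2 → p2) ∨ p2)) → (p2 ∨ ~p2) = 1 → 1/4 = 1/4
(~~p2 ∧ ((p2 → p2) → ((p2 ∨ p1) ∧ (p1 → p1)))) → (((p2 ∧ (p2 → p2)) ∨ ((p2 → p2) ∨ p2)) → (p2 ∨ ~p2)) = 1/2 → 1/4 = 1/4
This gives 1/4 ≠ 1.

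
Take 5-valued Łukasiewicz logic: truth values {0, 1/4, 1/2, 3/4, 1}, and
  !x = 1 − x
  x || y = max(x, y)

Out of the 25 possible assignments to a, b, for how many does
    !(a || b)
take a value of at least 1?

1

value 1: 1 assignment (counts)
value 3/4: 3 assignments
value 1/2: 5 assignments
value 1/4: 7 assignments
value 0: 9 assignments
So 1 of the 25 assignments meets the threshold.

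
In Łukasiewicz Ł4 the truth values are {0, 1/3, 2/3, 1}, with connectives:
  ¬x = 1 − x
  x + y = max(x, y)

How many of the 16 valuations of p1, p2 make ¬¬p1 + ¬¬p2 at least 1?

p1 = 0, p2 = 0 ↦ 0  <
p1 = 0, p2 = 1/3 ↦ 1/3  <
p1 = 0, p2 = 2/3 ↦ 2/3  <
p1 = 0, p2 = 1 ↦ 1  ≥
p1 = 1/3, p2 = 0 ↦ 1/3  <
p1 = 1/3, p2 = 1/3 ↦ 1/3  <
p1 = 1/3, p2 = 2/3 ↦ 2/3  <
p1 = 1/3, p2 = 1 ↦ 1  ≥
p1 = 2/3, p2 = 0 ↦ 2/3  <
p1 = 2/3, p2 = 1/3 ↦ 2/3  <
p1 = 2/3, p2 = 2/3 ↦ 2/3  <
p1 = 2/3, p2 = 1 ↦ 1  ≥
p1 = 1, p2 = 0 ↦ 1  ≥
p1 = 1, p2 = 1/3 ↦ 1  ≥
p1 = 1, p2 = 2/3 ↦ 1  ≥
p1 = 1, p2 = 1 ↦ 1  ≥
So 7 of the 16 assignments meet the threshold.

7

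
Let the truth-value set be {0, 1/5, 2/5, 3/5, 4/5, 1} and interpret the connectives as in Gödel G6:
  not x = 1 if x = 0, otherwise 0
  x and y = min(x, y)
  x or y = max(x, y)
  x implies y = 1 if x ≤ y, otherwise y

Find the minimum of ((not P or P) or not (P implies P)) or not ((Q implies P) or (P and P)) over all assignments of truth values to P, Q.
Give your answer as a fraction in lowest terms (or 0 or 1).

1/5

Take P = 1/5, Q = 0:
not P = not 1/5 = 0
not P or P = 0 or 1/5 = 1/5
P implies P = 1/5 implies 1/5 = 1
not (P implies P) = not 1 = 0
(not P or P) or not (P implies P) = 1/5 or 0 = 1/5
Q implies P = 0 implies 1/5 = 1
P and P = 1/5 and 1/5 = 1/5
(Q implies P) or (P and P) = 1 or 1/5 = 1
not ((Q implies P) or (P and P)) = not 1 = 0
((not P or P) or not (P implies P)) or not ((Q implies P) or (P and P)) = 1/5 or 0 = 1/5
No assignment yields a value below 1/5, so this is the minimum.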